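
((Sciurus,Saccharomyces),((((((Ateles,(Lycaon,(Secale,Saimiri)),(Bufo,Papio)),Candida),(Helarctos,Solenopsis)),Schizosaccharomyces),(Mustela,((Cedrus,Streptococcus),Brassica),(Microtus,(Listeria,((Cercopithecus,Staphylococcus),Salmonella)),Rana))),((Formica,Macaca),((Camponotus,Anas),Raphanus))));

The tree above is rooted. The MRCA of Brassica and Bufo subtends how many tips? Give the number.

The MRCA of Brassica and Bufo is the node subtending (((((Ateles,(Lycaon,(Secale,Saimiri)),(Bufo,Papio)),Candida),(Helarctos,Solenopsis)),Schizosaccharomyces),(Mustela,((Cedrus,Streptococcus),Brassica),(Microtus,(Listeria,((Cercopithecus,Staphylococcus),Salmonella)),Rana))).
That clade contains 20 terminal taxa: Ateles, Brassica, Bufo, Candida, Cedrus, Cercopithecus, Helarctos, Listeria, Lycaon, Microtus, Mustela, Papio, Rana, Saimiri, Salmonella, Schizosaccharomyces, Secale, Solenopsis, Staphylococcus, Streptococcus.

20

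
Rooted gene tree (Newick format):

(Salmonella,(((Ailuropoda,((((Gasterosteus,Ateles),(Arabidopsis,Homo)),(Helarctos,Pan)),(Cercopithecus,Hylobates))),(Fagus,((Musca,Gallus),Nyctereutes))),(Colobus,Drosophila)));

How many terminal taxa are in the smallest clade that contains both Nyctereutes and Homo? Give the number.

13

The MRCA of Nyctereutes and Homo is the node subtending ((Ailuropoda,((((Gasterosteus,Ateles),(Arabidopsis,Homo)),(Helarctos,Pan)),(Cercopithecus,Hylobates))),(Fagus,((Musca,Gallus),Nyctereutes))).
That clade contains 13 terminal taxa: Ailuropoda, Arabidopsis, Ateles, Cercopithecus, Fagus, Gallus, Gasterosteus, Helarctos, Homo, Hylobates, Musca, Nyctereutes, Pan.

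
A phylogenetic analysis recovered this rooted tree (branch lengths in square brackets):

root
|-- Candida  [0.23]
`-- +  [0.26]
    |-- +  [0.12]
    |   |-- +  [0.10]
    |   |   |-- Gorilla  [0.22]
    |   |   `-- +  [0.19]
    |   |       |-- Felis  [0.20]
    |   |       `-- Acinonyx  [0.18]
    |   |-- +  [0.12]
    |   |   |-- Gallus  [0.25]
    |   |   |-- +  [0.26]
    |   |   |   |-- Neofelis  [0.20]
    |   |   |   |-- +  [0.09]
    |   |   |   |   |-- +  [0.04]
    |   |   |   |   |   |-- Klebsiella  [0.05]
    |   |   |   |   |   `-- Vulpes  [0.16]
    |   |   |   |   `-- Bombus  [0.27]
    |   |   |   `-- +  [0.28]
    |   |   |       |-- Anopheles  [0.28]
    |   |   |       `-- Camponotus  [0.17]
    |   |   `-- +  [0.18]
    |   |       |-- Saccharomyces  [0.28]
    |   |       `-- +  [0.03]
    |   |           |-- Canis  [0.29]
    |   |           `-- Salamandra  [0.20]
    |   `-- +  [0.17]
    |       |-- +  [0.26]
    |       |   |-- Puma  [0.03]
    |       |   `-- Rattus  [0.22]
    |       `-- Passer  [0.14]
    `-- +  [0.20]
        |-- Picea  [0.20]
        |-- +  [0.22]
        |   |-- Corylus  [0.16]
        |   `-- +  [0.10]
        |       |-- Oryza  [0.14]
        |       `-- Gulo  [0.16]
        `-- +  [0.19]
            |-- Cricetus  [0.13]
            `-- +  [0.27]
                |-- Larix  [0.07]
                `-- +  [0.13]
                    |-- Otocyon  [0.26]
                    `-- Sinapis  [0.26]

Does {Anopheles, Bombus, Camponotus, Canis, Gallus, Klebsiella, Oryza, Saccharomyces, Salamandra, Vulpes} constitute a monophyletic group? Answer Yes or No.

The MRCA of the listed taxa subtends (((Gorilla,(Felis,Acinonyx)),(Gallus,(Neofelis,((Klebsiella,Vulpes),Bombus),(Anopheles,Camponotus)),(Saccharomyces,(Canis,Salamandra))),((Puma,Rattus),Passer)),(Picea,(Corylus,(Oryza,Gulo)),(Cricetus,(Larix,(Otocyon,Sinapis))))).
That clade also contains Acinonyx, Corylus, Cricetus, Felis, Gorilla, Gulo, Larix, Neofelis, Otocyon, Passer, Picea, Puma, Rattus, Sinapis, which are not in the proposed group, so the group is not monophyletic.

No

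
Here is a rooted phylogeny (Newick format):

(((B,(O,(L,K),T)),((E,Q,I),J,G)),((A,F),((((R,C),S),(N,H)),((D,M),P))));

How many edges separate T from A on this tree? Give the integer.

The MRCA of T and A is the root of the tree.
From T up to that node: 4 branches. From A up to the same node: 3 branches. Total: 4 + 3 = 7.

7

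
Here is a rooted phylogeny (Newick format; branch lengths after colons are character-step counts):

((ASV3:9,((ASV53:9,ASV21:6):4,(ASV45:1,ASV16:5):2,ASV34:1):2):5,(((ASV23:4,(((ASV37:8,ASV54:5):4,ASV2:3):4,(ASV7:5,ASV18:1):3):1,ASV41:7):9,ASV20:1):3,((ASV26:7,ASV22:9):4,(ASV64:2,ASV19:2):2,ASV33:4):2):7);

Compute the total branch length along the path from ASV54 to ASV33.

The path runs ASV54 → … → MRCA → … → ASV33; the MRCA is the node subtending (((ASV23,(((ASV37,ASV54),ASV2),(ASV7,ASV18)),ASV41),ASV20),((ASV26,ASV22),(ASV64,ASV19),ASV33)).
Branch lengths along that path: 5 + 4 + 4 + 1 + 9 + 3 + 2 + 4 = 32.

32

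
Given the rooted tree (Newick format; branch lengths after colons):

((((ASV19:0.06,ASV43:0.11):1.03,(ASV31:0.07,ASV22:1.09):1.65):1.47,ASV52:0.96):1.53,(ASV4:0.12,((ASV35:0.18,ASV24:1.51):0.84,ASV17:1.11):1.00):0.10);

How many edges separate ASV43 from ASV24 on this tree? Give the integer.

8

The MRCA of ASV43 and ASV24 is the root of the tree.
From ASV43 up to that node: 4 branches. From ASV24 up to the same node: 4 branches. Total: 4 + 4 = 8.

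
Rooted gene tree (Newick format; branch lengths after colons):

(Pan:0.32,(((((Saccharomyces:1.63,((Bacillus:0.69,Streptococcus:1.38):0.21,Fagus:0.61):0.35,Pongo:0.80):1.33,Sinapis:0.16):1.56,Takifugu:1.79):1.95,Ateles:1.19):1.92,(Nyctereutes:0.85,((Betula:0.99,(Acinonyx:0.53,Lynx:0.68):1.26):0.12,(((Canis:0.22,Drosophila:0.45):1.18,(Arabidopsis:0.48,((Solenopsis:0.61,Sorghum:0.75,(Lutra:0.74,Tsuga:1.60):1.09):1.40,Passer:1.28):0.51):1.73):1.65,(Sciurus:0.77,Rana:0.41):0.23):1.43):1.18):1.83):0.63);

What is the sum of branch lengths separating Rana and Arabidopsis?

4.50

The path runs Rana → … → MRCA → … → Arabidopsis; the MRCA is the node subtending (((Canis,Drosophila),(Arabidopsis,((Solenopsis,Sorghum,(Lutra,Tsuga)),Passer))),(Sciurus,Rana)).
Branch lengths along that path: 0.41 + 0.23 + 1.65 + 1.73 + 0.48 = 4.50.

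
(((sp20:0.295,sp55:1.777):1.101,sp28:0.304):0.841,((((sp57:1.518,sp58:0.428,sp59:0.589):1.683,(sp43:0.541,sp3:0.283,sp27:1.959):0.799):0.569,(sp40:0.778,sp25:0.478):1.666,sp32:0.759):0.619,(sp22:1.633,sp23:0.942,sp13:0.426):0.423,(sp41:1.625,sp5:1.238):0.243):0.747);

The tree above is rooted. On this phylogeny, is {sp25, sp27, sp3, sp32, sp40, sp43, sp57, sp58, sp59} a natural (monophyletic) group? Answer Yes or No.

Yes

The most recent common ancestor of these taxa subtends (((sp57,sp58,sp59),(sp43,sp3,sp27)),(sp40,sp25),sp32).
That clade has exactly 9 tips — every listed taxon and nothing else — so the group is monophyletic.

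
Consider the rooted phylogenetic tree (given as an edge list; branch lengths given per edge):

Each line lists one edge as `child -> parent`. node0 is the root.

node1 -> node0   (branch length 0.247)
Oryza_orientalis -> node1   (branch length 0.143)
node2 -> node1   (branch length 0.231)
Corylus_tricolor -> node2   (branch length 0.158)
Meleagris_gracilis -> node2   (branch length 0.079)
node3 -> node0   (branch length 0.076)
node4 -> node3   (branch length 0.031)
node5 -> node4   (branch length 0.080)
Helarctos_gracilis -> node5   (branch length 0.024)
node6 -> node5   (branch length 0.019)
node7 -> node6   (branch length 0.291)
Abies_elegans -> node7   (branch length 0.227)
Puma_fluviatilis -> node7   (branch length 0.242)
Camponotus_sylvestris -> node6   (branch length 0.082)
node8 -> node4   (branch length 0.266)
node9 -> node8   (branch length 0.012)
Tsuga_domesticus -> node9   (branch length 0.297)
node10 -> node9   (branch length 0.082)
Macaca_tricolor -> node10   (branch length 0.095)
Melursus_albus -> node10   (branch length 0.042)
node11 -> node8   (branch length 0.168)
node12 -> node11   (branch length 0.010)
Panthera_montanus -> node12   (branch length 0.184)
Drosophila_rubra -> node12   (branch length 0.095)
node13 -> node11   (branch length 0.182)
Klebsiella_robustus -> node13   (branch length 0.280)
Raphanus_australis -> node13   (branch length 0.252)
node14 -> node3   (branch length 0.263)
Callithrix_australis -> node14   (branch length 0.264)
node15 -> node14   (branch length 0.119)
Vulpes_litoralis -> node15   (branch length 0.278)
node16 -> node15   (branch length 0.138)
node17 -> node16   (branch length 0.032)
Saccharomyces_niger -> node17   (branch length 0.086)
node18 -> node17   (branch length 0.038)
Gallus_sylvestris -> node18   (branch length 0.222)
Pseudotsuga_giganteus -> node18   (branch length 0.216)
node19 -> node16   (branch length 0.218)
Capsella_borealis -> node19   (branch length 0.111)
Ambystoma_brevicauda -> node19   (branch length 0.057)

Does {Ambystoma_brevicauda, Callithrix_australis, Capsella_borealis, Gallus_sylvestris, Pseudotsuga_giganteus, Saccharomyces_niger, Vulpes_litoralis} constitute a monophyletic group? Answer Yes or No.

Yes

The most recent common ancestor of these taxa subtends (Callithrix_australis,(Vulpes_litoralis,((Saccharomyces_niger,(Gallus_sylvestris,Pseudotsuga_giganteus)),(Capsella_borealis,Ambystoma_brevicauda)))).
That clade has exactly 7 tips — every listed taxon and nothing else — so the group is monophyletic.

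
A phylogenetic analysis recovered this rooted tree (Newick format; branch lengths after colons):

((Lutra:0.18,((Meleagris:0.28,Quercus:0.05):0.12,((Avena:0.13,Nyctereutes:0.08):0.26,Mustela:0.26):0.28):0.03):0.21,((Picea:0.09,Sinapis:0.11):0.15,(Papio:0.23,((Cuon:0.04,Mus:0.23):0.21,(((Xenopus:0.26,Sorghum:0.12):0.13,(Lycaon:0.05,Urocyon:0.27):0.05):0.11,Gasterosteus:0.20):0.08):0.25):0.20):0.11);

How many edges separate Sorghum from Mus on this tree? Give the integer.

The MRCA of Sorghum and Mus is the node subtending ((Cuon,Mus),(((Xenopus,Sorghum),(Lycaon,Urocyon)),Gasterosteus)).
From Sorghum up to that node: 4 branches. From Mus up to the same node: 2 branches. Total: 4 + 2 = 6.

6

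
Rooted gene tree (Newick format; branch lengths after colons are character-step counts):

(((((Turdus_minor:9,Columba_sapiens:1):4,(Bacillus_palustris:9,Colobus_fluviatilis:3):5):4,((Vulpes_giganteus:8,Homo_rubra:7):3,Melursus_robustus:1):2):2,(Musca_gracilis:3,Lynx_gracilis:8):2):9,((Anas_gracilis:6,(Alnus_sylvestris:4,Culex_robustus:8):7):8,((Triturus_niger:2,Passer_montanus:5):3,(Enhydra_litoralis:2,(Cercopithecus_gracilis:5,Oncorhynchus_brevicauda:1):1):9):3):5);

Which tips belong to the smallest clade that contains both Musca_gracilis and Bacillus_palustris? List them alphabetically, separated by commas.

Bacillus_palustris, Colobus_fluviatilis, Columba_sapiens, Homo_rubra, Lynx_gracilis, Melursus_robustus, Musca_gracilis, Turdus_minor, Vulpes_giganteus

Tracing Musca_gracilis: it sits inside (Musca_gracilis,Lynx_gracilis).
Tracing Bacillus_palustris: it sits inside (Bacillus_palustris,Colobus_fluviatilis).
The smallest clade enclosing both is ((((Turdus_minor,Columba_sapiens),(Bacillus_palustris,Colobus_fluviatilis)),((Vulpes_giganteus,Homo_rubra),Melursus_robustus)),(Musca_gracilis,Lynx_gracilis)); the answer is its 9 terminal taxa in alphabetical order.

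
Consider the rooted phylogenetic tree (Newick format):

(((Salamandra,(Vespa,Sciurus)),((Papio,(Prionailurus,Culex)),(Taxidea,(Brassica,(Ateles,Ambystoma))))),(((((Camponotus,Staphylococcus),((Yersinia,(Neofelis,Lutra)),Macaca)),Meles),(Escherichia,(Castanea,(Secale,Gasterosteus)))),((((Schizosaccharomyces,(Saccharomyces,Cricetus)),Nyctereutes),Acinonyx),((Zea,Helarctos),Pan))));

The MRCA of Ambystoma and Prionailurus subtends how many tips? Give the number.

7

The MRCA of Ambystoma and Prionailurus is the node subtending ((Papio,(Prionailurus,Culex)),(Taxidea,(Brassica,(Ateles,Ambystoma)))).
That clade contains 7 terminal taxa: Ambystoma, Ateles, Brassica, Culex, Papio, Prionailurus, Taxidea.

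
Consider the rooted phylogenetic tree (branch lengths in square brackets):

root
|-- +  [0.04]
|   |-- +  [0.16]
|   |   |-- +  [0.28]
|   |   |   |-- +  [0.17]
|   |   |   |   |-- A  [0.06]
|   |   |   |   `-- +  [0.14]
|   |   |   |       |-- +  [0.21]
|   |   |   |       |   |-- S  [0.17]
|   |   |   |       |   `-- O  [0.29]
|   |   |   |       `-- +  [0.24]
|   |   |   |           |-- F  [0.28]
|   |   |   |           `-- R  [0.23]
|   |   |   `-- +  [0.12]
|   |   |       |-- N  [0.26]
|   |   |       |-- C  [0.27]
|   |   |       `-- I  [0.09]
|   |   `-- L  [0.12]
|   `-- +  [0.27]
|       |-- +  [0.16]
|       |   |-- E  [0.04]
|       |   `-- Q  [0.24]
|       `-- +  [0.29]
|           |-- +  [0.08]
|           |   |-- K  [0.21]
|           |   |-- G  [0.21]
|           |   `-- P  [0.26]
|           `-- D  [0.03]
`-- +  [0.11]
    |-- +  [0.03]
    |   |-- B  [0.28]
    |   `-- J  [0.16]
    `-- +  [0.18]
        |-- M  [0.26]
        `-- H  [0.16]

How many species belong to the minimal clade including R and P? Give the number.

15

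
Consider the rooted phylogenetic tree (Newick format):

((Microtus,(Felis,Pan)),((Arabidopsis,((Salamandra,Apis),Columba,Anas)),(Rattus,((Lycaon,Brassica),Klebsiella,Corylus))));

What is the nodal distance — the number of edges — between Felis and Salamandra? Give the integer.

The MRCA of Felis and Salamandra is the root of the tree.
From Felis up to that node: 3 branches. From Salamandra up to the same node: 5 branches. Total: 3 + 5 = 8.

8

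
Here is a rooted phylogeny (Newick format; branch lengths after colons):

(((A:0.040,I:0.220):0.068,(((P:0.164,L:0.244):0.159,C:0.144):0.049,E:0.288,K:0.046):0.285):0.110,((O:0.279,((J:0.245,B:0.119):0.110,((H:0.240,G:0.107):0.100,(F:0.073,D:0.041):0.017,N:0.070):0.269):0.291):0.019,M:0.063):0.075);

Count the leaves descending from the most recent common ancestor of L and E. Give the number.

5

The MRCA of L and E is the node subtending (((P,L),C),E,K).
That clade contains 5 terminal taxa: C, E, K, L, P.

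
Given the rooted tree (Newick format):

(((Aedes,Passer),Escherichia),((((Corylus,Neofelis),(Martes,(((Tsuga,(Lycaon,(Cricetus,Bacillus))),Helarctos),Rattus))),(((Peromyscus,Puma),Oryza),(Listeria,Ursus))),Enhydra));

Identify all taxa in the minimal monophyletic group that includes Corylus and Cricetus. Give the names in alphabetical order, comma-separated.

Tracing Corylus: it sits inside (Corylus,Neofelis).
Tracing Cricetus: it sits inside (Cricetus,Bacillus).
The smallest clade enclosing both is ((Corylus,Neofelis),(Martes,(((Tsuga,(Lycaon,(Cricetus,Bacillus))),Helarctos),Rattus))); the answer is its 9 terminal taxa in alphabetical order.

Bacillus, Corylus, Cricetus, Helarctos, Lycaon, Martes, Neofelis, Rattus, Tsuga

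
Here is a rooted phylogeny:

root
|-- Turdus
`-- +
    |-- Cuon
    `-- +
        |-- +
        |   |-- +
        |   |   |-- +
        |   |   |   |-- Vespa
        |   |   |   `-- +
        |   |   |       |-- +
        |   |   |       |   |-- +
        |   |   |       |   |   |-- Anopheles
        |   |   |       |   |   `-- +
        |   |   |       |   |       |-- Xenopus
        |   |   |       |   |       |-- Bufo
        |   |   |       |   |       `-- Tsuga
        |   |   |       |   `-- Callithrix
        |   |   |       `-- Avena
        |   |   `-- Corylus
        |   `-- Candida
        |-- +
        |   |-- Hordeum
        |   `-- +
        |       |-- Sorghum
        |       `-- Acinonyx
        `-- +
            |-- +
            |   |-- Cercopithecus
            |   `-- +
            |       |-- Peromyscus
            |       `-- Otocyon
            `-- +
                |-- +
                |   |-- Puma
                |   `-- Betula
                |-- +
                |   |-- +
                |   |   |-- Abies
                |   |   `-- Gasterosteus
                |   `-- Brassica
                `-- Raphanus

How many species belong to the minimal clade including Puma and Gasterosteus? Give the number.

6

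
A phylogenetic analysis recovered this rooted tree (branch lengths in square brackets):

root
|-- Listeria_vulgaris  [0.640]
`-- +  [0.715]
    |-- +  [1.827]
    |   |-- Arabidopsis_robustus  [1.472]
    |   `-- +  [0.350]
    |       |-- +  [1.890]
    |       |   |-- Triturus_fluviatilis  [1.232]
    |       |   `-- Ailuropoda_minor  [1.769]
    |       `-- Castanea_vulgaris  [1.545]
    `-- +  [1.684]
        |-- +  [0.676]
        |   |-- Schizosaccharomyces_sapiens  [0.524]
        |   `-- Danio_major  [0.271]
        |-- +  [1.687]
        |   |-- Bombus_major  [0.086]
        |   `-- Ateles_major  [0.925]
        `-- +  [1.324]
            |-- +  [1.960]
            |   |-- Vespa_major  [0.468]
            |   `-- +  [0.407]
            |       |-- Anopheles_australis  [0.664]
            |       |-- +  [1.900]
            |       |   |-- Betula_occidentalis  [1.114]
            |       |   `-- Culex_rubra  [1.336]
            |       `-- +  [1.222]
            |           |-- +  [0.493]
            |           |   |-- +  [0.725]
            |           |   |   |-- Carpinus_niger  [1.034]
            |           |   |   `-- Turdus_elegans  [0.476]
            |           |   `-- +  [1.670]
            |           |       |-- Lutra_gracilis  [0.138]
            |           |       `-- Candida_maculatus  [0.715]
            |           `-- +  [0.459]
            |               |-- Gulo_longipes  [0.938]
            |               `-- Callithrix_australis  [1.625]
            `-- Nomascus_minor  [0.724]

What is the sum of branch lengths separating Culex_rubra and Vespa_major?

The path runs Culex_rubra → … → MRCA → … → Vespa_major; the MRCA is the node subtending (Vespa_major,(Anopheles_australis,(Betula_occidentalis,Culex_rubra),(((Carpinus_niger,Turdus_elegans),(Lutra_gracilis,Candida_maculatus)),(Gulo_longipes,Callithrix_australis)))).
Branch lengths along that path: 1.336 + 1.900 + 0.407 + 0.468 = 4.111.

4.111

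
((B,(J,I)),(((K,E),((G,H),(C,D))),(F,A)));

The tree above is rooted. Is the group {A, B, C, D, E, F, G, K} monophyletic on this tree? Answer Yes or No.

No

The MRCA of the listed taxa is the root, so the smallest clade containing them is the whole tree.
That clade also contains H, I, J, which are not in the proposed group, so the group is not monophyletic.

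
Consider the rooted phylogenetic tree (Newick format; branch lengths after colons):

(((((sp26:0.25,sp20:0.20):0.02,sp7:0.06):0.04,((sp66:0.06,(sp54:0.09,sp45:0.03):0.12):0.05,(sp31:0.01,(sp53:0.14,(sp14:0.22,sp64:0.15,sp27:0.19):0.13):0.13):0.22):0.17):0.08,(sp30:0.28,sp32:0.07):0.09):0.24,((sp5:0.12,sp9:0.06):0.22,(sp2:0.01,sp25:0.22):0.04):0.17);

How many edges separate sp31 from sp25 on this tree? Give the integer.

8

The MRCA of sp31 and sp25 is the root of the tree.
From sp31 up to that node: 5 branches. From sp25 up to the same node: 3 branches. Total: 5 + 3 = 8.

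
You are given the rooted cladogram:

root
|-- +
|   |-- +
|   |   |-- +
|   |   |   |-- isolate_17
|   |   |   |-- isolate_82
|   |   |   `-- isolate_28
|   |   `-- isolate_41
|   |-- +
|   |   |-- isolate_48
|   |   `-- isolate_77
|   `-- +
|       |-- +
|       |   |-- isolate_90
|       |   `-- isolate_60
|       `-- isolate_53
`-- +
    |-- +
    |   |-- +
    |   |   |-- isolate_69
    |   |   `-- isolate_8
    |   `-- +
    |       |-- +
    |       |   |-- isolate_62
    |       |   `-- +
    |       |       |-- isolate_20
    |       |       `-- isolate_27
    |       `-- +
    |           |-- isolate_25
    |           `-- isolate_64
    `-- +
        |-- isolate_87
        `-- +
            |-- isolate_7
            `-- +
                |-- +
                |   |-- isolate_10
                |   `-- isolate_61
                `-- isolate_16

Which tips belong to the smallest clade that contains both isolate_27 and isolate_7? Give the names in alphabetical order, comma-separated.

Tracing isolate_27: it sits inside (isolate_20,isolate_27).
Tracing isolate_7: it sits inside (isolate_7,((isolate_10,isolate_61),isolate_16)).
The smallest clade enclosing both is (((isolate_69,isolate_8),((isolate_62,(isolate_20,isolate_27)),(isolate_25,isolate_64))),(isolate_87,(isolate_7,((isolate_10,isolate_61),isolate_16)))); the answer is its 12 terminal taxa in alphabetical order.

isolate_10, isolate_16, isolate_20, isolate_25, isolate_27, isolate_61, isolate_62, isolate_64, isolate_69, isolate_7, isolate_8, isolate_87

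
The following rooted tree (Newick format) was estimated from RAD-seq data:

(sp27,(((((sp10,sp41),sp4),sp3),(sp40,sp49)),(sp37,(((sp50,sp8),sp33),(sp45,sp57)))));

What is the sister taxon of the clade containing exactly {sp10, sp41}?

The clade containing exactly {sp10, sp41} attaches to the tree at the node subtending ((sp10,sp41),sp4).
The other lineage descending from that same node — the sister group — is the single tip sp4.

sp4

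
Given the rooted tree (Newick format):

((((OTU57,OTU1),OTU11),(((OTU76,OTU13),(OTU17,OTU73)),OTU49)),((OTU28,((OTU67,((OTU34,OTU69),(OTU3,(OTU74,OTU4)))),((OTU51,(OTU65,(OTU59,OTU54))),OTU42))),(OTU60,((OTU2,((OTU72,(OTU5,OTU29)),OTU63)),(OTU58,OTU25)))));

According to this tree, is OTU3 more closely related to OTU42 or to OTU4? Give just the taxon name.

The MRCA of OTU3 and OTU4 subtends (OTU3,(OTU74,OTU4)) (3 taxa).
The MRCA of OTU3 and OTU42 subtends ((OTU67,((OTU34,OTU69),(OTU3,(OTU74,OTU4)))),((OTU51,(OTU65,(OTU59,OTU54))),OTU42)) (11 taxa).
The first is nested inside the second, so OTU3 shares a more recent common ancestor with OTU4.

OTU4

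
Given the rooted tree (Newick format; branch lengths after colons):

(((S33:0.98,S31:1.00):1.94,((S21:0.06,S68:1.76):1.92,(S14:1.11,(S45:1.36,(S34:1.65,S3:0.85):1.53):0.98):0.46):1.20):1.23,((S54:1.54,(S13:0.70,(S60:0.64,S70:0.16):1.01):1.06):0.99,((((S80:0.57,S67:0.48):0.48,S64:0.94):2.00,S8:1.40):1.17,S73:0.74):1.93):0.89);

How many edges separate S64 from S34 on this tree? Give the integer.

11

The MRCA of S64 and S34 is the root of the tree.
From S64 up to that node: 5 branches. From S34 up to the same node: 6 branches. Total: 5 + 6 = 11.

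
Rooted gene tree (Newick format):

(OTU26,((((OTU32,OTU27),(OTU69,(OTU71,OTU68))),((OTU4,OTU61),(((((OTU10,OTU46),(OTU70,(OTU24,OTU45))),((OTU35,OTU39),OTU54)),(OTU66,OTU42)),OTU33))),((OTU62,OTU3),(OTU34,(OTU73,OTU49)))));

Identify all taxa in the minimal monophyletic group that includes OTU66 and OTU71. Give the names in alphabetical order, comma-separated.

Tracing OTU66: it sits inside (OTU66,OTU42).
Tracing OTU71: it sits inside (OTU71,OTU68).
The smallest clade enclosing both is (((OTU32,OTU27),(OTU69,(OTU71,OTU68))),((OTU4,OTU61),(((((OTU10,OTU46),(OTU70,(OTU24,OTU45))),((OTU35,OTU39),OTU54)),(OTU66,OTU42)),OTU33))); the answer is its 18 terminal taxa in alphabetical order.

OTU10, OTU24, OTU27, OTU32, OTU33, OTU35, OTU39, OTU4, OTU42, OTU45, OTU46, OTU54, OTU61, OTU66, OTU68, OTU69, OTU70, OTU71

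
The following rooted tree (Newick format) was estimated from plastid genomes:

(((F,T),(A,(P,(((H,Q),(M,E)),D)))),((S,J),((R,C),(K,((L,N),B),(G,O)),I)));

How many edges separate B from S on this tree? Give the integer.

The MRCA of B and S is the node subtending ((S,J),((R,C),(K,((L,N),B),(G,O)),I)).
From B up to that node: 4 branches. From S up to the same node: 2 branches. Total: 4 + 2 = 6.

6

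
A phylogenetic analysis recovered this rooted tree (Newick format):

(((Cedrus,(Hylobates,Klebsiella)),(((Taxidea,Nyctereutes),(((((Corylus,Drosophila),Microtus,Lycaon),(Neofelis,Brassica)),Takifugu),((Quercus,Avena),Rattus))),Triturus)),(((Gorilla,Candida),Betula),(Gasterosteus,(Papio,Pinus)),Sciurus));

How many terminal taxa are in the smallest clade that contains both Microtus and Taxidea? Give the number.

12

The MRCA of Microtus and Taxidea is the node subtending ((Taxidea,Nyctereutes),(((((Corylus,Drosophila),Microtus,Lycaon),(Neofelis,Brassica)),Takifugu),((Quercus,Avena),Rattus))).
That clade contains 12 terminal taxa: Avena, Brassica, Corylus, Drosophila, Lycaon, Microtus, Neofelis, Nyctereutes, Quercus, Rattus, Takifugu, Taxidea.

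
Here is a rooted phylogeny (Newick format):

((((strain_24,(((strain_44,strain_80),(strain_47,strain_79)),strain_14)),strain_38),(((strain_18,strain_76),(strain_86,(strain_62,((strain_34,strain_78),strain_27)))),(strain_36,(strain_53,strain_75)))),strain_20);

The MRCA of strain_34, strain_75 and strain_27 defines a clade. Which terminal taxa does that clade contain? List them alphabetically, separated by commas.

strain_18, strain_27, strain_34, strain_36, strain_53, strain_62, strain_75, strain_76, strain_78, strain_86

Tracing strain_34: it sits inside (strain_34,strain_78).
Tracing strain_75: it sits inside (strain_53,strain_75).
Tracing strain_27: it sits inside ((strain_34,strain_78),strain_27).
The smallest clade enclosing all 3 is (((strain_18,strain_76),(strain_86,(strain_62,((strain_34,strain_78),strain_27)))),(strain_36,(strain_53,strain_75))); the answer is its 10 terminal taxa in alphabetical order.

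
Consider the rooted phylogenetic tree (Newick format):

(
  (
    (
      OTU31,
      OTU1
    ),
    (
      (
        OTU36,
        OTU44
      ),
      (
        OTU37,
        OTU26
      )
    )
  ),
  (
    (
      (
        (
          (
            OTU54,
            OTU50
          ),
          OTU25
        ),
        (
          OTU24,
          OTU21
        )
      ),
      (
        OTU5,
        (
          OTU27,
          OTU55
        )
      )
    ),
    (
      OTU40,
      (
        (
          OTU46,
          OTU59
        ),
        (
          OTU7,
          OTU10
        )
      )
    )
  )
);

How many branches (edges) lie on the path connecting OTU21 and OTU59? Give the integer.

8

The MRCA of OTU21 and OTU59 is the node subtending (((((OTU54,OTU50),OTU25),(OTU24,OTU21)),(OTU5,(OTU27,OTU55))),(OTU40,((OTU46,OTU59),(OTU7,OTU10)))).
From OTU21 up to that node: 4 branches. From OTU59 up to the same node: 4 branches. Total: 4 + 4 = 8.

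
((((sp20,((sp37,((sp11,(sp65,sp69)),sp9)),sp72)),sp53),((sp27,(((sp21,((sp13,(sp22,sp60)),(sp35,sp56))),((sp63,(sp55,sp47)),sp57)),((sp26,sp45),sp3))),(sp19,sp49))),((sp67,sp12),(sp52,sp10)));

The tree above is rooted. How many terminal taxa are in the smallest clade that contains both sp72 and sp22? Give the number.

24

The MRCA of sp72 and sp22 is the node subtending (((sp20,((sp37,((sp11,(sp65,sp69)),sp9)),sp72)),sp53),((sp27,(((sp21,((sp13,(sp22,sp60)),(sp35,sp56))),((sp63,(sp55,sp47)),sp57)),((sp26,sp45),sp3))),(sp19,sp49))).
That clade contains 24 terminal taxa: sp11, sp13, sp19, sp20, sp21, sp22, sp26, sp27, sp3, sp35, sp37, sp45, sp47, sp49, sp53, sp55, sp56, sp57, sp60, sp63, sp65, sp69, sp72, sp9.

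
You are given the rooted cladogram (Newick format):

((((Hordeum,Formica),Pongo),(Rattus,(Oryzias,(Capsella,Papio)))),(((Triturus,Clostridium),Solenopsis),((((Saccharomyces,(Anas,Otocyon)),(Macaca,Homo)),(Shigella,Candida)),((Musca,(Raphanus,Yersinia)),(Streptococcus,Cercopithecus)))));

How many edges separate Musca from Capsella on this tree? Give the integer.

10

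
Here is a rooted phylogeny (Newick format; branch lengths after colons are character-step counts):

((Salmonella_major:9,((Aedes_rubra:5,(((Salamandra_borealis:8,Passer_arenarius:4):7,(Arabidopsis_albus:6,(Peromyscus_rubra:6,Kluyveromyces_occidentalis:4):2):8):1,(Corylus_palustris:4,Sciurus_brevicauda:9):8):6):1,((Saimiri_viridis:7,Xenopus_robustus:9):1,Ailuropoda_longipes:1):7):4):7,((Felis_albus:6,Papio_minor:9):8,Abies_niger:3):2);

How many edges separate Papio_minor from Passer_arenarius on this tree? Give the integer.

The MRCA of Papio_minor and Passer_arenarius is the root of the tree.
From Papio_minor up to that node: 3 branches. From Passer_arenarius up to the same node: 7 branches. Total: 3 + 7 = 10.

10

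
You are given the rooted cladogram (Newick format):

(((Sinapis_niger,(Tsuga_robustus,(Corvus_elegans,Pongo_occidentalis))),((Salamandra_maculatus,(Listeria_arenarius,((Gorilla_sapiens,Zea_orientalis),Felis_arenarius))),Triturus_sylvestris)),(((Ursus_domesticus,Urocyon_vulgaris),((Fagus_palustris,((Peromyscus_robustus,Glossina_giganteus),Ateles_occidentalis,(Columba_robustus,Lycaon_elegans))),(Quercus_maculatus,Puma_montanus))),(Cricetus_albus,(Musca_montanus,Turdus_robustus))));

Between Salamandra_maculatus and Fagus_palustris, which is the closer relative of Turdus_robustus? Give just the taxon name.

Fagus_palustris

The MRCA of Turdus_robustus and Fagus_palustris subtends (((Ursus_domesticus,Urocyon_vulgaris),((Fagus_palustris,((Peromyscus_robustus,Glossina_giganteus),Ateles_occidentalis,(Columba_robustus,Lycaon_elegans))),(Quercus_maculatus,Puma_montanus))),(Cricetus_albus,(Musca_montanus,Turdus_robustus))) (13 taxa).
The MRCA of Turdus_robustus and Salamandra_maculatus is the root, subtending the entire tree (23 taxa).
The first is nested inside the second, so Turdus_robustus shares a more recent common ancestor with Fagus_palustris.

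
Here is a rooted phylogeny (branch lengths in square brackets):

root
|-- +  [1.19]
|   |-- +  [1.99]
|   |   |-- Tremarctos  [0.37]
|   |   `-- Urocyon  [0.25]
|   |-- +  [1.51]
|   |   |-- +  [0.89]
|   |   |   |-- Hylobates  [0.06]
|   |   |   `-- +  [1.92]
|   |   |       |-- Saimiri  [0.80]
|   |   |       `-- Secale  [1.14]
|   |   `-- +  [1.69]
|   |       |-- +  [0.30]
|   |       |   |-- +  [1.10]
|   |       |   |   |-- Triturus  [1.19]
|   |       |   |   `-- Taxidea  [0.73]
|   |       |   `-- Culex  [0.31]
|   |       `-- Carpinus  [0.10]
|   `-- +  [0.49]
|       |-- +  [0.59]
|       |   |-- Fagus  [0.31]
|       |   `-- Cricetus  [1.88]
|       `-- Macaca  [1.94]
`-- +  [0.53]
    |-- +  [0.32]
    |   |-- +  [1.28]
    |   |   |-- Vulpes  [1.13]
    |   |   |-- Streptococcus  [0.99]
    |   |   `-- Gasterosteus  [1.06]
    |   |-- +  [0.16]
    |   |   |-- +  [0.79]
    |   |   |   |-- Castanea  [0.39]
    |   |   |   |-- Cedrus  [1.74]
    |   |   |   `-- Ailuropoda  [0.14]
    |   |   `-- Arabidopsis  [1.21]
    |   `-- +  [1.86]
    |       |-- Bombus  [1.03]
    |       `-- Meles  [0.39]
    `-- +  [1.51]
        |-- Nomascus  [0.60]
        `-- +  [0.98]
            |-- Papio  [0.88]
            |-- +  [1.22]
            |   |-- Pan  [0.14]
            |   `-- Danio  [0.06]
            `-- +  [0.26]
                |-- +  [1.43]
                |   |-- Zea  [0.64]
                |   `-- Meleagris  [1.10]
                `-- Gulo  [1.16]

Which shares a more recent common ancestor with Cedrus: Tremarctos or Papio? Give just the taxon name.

Papio

The MRCA of Cedrus and Papio subtends (((Vulpes,Streptococcus,Gasterosteus),((Castanea,Cedrus,Ailuropoda),Arabidopsis),(Bombus,Meles)),(Nomascus,(Papio,(Pan,Danio),((Zea,Meleagris),Gulo)))) (16 taxa).
The MRCA of Cedrus and Tremarctos is the root, subtending the entire tree (28 taxa).
The first is nested inside the second, so Cedrus shares a more recent common ancestor with Papio.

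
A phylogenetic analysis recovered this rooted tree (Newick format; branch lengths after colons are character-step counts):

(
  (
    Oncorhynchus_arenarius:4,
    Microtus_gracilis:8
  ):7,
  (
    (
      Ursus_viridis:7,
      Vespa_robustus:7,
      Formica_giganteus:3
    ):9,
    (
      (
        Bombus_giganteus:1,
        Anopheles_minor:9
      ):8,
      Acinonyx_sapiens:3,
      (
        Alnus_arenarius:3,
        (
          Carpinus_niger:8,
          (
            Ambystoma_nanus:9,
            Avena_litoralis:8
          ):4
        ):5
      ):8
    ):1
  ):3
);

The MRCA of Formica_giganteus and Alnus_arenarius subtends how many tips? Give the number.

10

The MRCA of Formica_giganteus and Alnus_arenarius is the node subtending ((Ursus_viridis,Vespa_robustus,Formica_giganteus),((Bombus_giganteus,Anopheles_minor),Acinonyx_sapiens,(Alnus_arenarius,(Carpinus_niger,(Ambystoma_nanus,Avena_litoralis))))).
That clade contains 10 terminal taxa: Acinonyx_sapiens, Alnus_arenarius, Ambystoma_nanus, Anopheles_minor, Avena_litoralis, Bombus_giganteus, Carpinus_niger, Formica_giganteus, Ursus_viridis, Vespa_robustus.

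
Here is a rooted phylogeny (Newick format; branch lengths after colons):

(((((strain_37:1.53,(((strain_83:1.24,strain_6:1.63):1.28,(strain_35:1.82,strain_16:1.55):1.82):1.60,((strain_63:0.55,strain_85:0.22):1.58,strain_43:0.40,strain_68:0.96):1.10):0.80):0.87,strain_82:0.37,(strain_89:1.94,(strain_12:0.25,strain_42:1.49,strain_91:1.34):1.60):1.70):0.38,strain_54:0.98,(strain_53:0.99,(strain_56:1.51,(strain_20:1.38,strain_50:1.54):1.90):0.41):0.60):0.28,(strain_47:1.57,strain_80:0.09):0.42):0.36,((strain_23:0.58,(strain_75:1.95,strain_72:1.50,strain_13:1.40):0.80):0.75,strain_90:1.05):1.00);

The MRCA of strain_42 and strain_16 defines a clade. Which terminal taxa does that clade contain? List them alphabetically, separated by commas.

strain_12, strain_16, strain_35, strain_37, strain_42, strain_43, strain_6, strain_63, strain_68, strain_82, strain_83, strain_85, strain_89, strain_91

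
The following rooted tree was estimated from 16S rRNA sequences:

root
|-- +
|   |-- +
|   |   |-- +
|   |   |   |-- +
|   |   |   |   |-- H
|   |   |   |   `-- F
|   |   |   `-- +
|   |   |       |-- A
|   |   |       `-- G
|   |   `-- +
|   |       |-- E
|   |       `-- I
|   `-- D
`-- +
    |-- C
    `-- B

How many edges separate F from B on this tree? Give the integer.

7

The MRCA of F and B is the root of the tree.
From F up to that node: 5 branches. From B up to the same node: 2 branches. Total: 5 + 2 = 7.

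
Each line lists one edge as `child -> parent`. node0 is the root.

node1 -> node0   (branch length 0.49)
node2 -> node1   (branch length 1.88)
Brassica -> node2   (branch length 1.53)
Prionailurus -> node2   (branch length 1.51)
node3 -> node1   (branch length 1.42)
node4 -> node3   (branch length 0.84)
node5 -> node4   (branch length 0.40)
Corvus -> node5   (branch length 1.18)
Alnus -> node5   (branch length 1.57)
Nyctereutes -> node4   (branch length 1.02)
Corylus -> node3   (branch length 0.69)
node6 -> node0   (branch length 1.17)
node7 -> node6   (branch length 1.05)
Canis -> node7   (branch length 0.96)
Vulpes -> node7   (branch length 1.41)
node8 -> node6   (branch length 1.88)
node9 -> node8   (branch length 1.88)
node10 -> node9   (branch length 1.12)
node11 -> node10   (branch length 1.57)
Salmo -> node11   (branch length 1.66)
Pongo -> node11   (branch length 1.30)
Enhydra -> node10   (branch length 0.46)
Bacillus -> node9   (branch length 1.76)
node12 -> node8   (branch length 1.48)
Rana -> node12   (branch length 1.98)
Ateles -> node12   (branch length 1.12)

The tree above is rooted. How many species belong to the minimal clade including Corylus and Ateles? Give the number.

The MRCA of Corylus and Ateles is the root, so the clade is the entire tree.
That clade contains 14 terminal taxa: Alnus, Ateles, Bacillus, Brassica, Canis, Corvus, Corylus, Enhydra, Nyctereutes, Pongo, Prionailurus, Rana, Salmo, Vulpes.

14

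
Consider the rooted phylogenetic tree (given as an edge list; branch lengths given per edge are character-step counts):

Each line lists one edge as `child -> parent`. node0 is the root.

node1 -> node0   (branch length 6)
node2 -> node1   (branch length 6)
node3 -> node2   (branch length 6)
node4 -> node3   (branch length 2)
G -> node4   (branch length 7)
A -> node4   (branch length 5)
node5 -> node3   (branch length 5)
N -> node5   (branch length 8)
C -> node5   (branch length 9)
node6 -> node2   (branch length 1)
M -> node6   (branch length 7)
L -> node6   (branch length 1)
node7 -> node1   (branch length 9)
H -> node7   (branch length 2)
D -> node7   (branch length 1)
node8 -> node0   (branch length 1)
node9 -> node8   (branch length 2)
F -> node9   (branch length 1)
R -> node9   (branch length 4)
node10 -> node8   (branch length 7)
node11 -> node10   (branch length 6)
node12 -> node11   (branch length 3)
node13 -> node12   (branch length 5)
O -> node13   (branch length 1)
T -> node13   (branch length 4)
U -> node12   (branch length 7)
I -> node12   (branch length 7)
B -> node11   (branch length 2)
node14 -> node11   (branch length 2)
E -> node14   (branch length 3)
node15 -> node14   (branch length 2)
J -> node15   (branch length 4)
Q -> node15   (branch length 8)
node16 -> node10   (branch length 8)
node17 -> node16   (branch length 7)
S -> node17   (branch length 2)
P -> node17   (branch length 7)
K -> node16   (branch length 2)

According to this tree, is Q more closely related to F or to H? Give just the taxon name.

F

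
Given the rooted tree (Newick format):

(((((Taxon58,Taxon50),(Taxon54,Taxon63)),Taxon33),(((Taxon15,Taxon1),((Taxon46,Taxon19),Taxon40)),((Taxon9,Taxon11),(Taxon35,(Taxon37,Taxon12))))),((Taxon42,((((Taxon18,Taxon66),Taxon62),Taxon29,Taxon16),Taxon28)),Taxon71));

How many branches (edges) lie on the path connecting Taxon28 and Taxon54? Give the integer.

The MRCA of Taxon28 and Taxon54 is the root of the tree.
From Taxon28 up to that node: 4 branches. From Taxon54 up to the same node: 5 branches. Total: 4 + 5 = 9.

9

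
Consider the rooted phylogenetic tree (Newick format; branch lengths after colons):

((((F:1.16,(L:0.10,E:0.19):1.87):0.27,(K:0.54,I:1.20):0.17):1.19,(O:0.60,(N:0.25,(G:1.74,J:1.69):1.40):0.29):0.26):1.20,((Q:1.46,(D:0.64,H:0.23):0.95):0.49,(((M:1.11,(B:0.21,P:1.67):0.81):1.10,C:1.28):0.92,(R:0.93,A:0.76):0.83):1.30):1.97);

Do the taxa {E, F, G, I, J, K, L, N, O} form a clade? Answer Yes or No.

The most recent common ancestor of these taxa subtends (((F,(L,E)),(K,I)),(O,(N,(G,J)))).
That clade has exactly 9 tips — every listed taxon and nothing else — so the group is monophyletic.

Yes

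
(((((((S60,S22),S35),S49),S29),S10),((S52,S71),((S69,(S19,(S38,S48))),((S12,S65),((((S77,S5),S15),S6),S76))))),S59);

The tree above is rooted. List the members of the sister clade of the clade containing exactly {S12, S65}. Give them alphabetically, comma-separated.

S15, S5, S6, S76, S77

The clade containing exactly {S12, S65} attaches to the tree at the node subtending ((S12,S65),((((S77,S5),S15),S6),S76)).
The other lineage descending from that same node — the sister group — is ((((S77,S5),S15),S6),S76); its 5 tips in alphabetical order are the answer.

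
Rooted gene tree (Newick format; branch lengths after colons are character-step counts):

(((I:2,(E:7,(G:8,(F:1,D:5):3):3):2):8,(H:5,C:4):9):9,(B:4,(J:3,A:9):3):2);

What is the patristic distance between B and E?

32

The path runs B → … → MRCA → … → E; the MRCA is the root of the tree.
Branch lengths along that path: 4 + 2 + 9 + 8 + 2 + 7 = 32.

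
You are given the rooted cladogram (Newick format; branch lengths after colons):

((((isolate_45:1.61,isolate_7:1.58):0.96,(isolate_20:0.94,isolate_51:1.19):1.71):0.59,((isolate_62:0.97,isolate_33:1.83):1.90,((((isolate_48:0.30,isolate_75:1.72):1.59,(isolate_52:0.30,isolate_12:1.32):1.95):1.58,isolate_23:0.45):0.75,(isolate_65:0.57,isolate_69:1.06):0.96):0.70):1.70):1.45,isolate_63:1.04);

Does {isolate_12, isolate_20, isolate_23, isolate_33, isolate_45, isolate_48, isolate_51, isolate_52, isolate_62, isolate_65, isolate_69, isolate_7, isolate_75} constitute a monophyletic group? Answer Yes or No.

Yes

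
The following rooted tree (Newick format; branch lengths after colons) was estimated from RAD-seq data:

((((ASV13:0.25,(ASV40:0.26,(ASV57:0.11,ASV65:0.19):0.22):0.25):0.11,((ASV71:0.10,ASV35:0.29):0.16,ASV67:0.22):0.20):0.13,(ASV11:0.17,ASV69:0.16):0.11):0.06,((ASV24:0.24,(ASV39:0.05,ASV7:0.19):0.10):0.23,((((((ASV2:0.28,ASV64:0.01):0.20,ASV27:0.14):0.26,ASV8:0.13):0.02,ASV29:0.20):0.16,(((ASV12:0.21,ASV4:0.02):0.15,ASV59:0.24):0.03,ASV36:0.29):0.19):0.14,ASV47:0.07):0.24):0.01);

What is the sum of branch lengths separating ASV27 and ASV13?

1.52

The path runs ASV27 → … → MRCA → … → ASV13; the MRCA is the root of the tree.
Branch lengths along that path: 0.14 + 0.26 + 0.02 + 0.16 + 0.14 + 0.24 + 0.01 + 0.06 + 0.13 + 0.11 + 0.25 = 1.52.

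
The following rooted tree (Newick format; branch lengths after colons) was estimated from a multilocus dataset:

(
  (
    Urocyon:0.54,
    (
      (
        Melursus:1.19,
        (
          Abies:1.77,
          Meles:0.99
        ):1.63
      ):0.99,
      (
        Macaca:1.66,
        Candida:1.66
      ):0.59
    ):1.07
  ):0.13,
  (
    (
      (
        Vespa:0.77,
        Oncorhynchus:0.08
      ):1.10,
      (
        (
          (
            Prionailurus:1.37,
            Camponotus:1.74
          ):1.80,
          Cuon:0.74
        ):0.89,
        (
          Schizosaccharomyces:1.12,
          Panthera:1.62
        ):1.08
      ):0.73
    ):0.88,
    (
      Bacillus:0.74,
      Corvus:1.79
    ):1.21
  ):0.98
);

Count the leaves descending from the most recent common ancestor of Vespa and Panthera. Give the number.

7

The MRCA of Vespa and Panthera is the node subtending ((Vespa,Oncorhynchus),(((Prionailurus,Camponotus),Cuon),(Schizosaccharomyces,Panthera))).
That clade contains 7 terminal taxa: Camponotus, Cuon, Oncorhynchus, Panthera, Prionailurus, Schizosaccharomyces, Vespa.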